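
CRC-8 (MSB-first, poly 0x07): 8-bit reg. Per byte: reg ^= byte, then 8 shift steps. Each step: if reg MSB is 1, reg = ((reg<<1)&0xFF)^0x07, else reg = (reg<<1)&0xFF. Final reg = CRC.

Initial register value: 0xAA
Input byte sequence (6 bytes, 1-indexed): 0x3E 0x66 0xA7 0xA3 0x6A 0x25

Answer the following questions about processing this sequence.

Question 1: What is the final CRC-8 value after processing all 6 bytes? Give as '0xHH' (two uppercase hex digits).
Answer: 0xD5

Derivation:
After byte 1 (0x3E): reg=0xE5
After byte 2 (0x66): reg=0x80
After byte 3 (0xA7): reg=0xF5
After byte 4 (0xA3): reg=0xA5
After byte 5 (0x6A): reg=0x63
After byte 6 (0x25): reg=0xD5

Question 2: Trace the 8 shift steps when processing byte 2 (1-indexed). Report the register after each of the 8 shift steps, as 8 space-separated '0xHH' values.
Answer: 0x01 0x02 0x04 0x08 0x10 0x20 0x40 0x80

Derivation:
After byte 1 (0x3E): reg=0xE5
Register before byte 2: 0xE5
After XOR with byte 0x66: 0x83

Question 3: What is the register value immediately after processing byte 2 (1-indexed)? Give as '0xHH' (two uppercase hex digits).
Answer: 0x80

Derivation:
After byte 1 (0x3E): reg=0xE5
After byte 2 (0x66): reg=0x80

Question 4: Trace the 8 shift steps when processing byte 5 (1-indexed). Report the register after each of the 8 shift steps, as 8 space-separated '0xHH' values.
After byte 1 (0x3E): reg=0xE5
After byte 2 (0x66): reg=0x80
After byte 3 (0xA7): reg=0xF5
After byte 4 (0xA3): reg=0xA5
Register before byte 5: 0xA5
After XOR with byte 0x6A: 0xCF

Answer: 0x99 0x35 0x6A 0xD4 0xAF 0x59 0xB2 0x63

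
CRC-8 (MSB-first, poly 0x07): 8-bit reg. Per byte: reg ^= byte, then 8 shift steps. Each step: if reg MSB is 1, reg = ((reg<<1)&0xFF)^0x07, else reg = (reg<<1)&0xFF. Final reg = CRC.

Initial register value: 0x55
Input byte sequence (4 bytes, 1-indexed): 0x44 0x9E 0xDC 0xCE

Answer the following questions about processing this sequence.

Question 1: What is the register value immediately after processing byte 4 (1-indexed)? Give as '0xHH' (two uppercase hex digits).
After byte 1 (0x44): reg=0x77
After byte 2 (0x9E): reg=0x91
After byte 3 (0xDC): reg=0xE4
After byte 4 (0xCE): reg=0xD6

Answer: 0xD6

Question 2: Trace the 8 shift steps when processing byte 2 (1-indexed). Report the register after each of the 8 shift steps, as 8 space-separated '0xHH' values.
Answer: 0xD5 0xAD 0x5D 0xBA 0x73 0xE6 0xCB 0x91

Derivation:
After byte 1 (0x44): reg=0x77
Register before byte 2: 0x77
After XOR with byte 0x9E: 0xE9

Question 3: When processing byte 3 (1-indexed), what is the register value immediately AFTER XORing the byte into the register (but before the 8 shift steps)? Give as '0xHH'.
Register before byte 3: 0x91
Byte 3: 0xDC
0x91 XOR 0xDC = 0x4D

Answer: 0x4D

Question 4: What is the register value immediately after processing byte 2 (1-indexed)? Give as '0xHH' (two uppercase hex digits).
Answer: 0x91

Derivation:
After byte 1 (0x44): reg=0x77
After byte 2 (0x9E): reg=0x91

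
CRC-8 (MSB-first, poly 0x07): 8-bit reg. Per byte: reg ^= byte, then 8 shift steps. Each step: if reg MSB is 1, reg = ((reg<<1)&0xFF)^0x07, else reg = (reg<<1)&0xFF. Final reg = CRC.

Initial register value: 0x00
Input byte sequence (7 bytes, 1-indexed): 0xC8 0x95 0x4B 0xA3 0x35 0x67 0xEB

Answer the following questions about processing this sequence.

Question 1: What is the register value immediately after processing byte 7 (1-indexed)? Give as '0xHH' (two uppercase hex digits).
Answer: 0x48

Derivation:
After byte 1 (0xC8): reg=0x76
After byte 2 (0x95): reg=0xA7
After byte 3 (0x4B): reg=0x8A
After byte 4 (0xA3): reg=0xDF
After byte 5 (0x35): reg=0x98
After byte 6 (0x67): reg=0xF3
After byte 7 (0xEB): reg=0x48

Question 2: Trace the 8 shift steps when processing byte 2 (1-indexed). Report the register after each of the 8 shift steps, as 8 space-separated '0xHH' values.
Answer: 0xC1 0x85 0x0D 0x1A 0x34 0x68 0xD0 0xA7

Derivation:
After byte 1 (0xC8): reg=0x76
Register before byte 2: 0x76
After XOR with byte 0x95: 0xE3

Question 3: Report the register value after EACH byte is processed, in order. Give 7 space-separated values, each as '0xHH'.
0x76 0xA7 0x8A 0xDF 0x98 0xF3 0x48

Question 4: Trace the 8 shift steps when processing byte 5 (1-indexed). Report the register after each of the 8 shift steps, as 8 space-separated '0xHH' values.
Answer: 0xD3 0xA1 0x45 0x8A 0x13 0x26 0x4C 0x98

Derivation:
After byte 1 (0xC8): reg=0x76
After byte 2 (0x95): reg=0xA7
After byte 3 (0x4B): reg=0x8A
After byte 4 (0xA3): reg=0xDF
Register before byte 5: 0xDF
After XOR with byte 0x35: 0xEA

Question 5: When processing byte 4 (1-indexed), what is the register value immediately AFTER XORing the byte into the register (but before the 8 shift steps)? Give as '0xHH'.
Register before byte 4: 0x8A
Byte 4: 0xA3
0x8A XOR 0xA3 = 0x29

Answer: 0x29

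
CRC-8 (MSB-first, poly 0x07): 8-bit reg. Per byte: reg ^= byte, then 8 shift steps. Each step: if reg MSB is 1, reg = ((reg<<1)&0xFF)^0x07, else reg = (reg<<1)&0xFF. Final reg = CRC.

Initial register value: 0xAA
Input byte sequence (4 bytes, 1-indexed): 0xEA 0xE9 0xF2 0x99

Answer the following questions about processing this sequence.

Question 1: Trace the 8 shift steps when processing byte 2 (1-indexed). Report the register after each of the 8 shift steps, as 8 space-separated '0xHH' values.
Answer: 0x5C 0xB8 0x77 0xEE 0xDB 0xB1 0x65 0xCA

Derivation:
After byte 1 (0xEA): reg=0xC7
Register before byte 2: 0xC7
After XOR with byte 0xE9: 0x2E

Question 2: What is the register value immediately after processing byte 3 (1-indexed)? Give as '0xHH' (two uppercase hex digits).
After byte 1 (0xEA): reg=0xC7
After byte 2 (0xE9): reg=0xCA
After byte 3 (0xF2): reg=0xA8

Answer: 0xA8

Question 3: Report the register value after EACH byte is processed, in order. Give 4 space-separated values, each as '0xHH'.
0xC7 0xCA 0xA8 0x97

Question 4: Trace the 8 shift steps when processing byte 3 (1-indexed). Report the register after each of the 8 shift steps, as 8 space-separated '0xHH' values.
Answer: 0x70 0xE0 0xC7 0x89 0x15 0x2A 0x54 0xA8

Derivation:
After byte 1 (0xEA): reg=0xC7
After byte 2 (0xE9): reg=0xCA
Register before byte 3: 0xCA
After XOR with byte 0xF2: 0x38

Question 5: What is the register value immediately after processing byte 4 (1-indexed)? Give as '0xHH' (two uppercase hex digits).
After byte 1 (0xEA): reg=0xC7
After byte 2 (0xE9): reg=0xCA
After byte 3 (0xF2): reg=0xA8
After byte 4 (0x99): reg=0x97

Answer: 0x97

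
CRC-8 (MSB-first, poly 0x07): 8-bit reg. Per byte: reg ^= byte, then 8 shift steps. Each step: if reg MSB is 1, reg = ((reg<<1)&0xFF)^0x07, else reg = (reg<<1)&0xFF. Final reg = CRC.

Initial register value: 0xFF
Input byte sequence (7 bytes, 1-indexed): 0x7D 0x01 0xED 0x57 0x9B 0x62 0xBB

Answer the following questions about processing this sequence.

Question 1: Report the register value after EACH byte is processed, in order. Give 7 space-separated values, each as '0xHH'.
0x87 0x9B 0x45 0x7E 0xB5 0x2B 0xF9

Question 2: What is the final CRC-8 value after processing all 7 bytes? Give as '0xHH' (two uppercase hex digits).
Answer: 0xF9

Derivation:
After byte 1 (0x7D): reg=0x87
After byte 2 (0x01): reg=0x9B
After byte 3 (0xED): reg=0x45
After byte 4 (0x57): reg=0x7E
After byte 5 (0x9B): reg=0xB5
After byte 6 (0x62): reg=0x2B
After byte 7 (0xBB): reg=0xF9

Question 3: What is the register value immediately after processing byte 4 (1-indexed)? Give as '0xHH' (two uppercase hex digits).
After byte 1 (0x7D): reg=0x87
After byte 2 (0x01): reg=0x9B
After byte 3 (0xED): reg=0x45
After byte 4 (0x57): reg=0x7E

Answer: 0x7E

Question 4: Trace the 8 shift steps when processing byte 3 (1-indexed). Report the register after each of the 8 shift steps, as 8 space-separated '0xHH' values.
Answer: 0xEC 0xDF 0xB9 0x75 0xEA 0xD3 0xA1 0x45

Derivation:
After byte 1 (0x7D): reg=0x87
After byte 2 (0x01): reg=0x9B
Register before byte 3: 0x9B
After XOR with byte 0xED: 0x76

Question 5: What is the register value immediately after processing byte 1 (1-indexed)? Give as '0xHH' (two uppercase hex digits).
Answer: 0x87

Derivation:
After byte 1 (0x7D): reg=0x87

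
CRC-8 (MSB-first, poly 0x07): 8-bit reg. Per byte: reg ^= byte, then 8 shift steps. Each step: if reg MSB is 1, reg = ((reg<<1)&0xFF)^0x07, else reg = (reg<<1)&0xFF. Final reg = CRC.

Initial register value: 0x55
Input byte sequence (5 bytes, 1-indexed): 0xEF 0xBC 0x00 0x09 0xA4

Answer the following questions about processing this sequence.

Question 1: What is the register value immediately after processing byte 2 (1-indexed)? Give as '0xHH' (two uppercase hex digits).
After byte 1 (0xEF): reg=0x2F
After byte 2 (0xBC): reg=0xF0

Answer: 0xF0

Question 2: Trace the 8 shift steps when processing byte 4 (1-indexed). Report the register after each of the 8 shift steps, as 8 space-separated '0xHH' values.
After byte 1 (0xEF): reg=0x2F
After byte 2 (0xBC): reg=0xF0
After byte 3 (0x00): reg=0xDE
Register before byte 4: 0xDE
After XOR with byte 0x09: 0xD7

Answer: 0xA9 0x55 0xAA 0x53 0xA6 0x4B 0x96 0x2B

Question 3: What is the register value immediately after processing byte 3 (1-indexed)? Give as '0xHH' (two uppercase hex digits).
Answer: 0xDE

Derivation:
After byte 1 (0xEF): reg=0x2F
After byte 2 (0xBC): reg=0xF0
After byte 3 (0x00): reg=0xDE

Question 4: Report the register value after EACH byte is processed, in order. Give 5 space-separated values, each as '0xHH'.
0x2F 0xF0 0xDE 0x2B 0xA4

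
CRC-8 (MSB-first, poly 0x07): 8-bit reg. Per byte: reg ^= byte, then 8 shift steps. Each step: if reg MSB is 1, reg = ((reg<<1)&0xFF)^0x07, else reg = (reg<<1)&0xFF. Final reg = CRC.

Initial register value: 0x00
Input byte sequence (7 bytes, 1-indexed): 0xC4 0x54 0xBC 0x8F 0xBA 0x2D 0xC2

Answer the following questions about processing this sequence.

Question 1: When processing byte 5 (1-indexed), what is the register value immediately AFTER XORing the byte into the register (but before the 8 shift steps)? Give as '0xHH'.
Register before byte 5: 0x6A
Byte 5: 0xBA
0x6A XOR 0xBA = 0xD0

Answer: 0xD0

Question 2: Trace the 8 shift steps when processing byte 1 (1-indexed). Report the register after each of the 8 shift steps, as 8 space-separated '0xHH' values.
Answer: 0x8F 0x19 0x32 0x64 0xC8 0x97 0x29 0x52

Derivation:
Register before byte 1: 0x00
After XOR with byte 0xC4: 0xC4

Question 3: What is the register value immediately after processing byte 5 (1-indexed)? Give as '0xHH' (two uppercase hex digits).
Answer: 0x3E

Derivation:
After byte 1 (0xC4): reg=0x52
After byte 2 (0x54): reg=0x12
After byte 3 (0xBC): reg=0x43
After byte 4 (0x8F): reg=0x6A
After byte 5 (0xBA): reg=0x3E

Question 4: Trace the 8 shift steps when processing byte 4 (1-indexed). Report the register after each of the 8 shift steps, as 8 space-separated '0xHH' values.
Answer: 0x9F 0x39 0x72 0xE4 0xCF 0x99 0x35 0x6A

Derivation:
After byte 1 (0xC4): reg=0x52
After byte 2 (0x54): reg=0x12
After byte 3 (0xBC): reg=0x43
Register before byte 4: 0x43
After XOR with byte 0x8F: 0xCC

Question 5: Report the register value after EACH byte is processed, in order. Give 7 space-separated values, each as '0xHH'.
0x52 0x12 0x43 0x6A 0x3E 0x79 0x28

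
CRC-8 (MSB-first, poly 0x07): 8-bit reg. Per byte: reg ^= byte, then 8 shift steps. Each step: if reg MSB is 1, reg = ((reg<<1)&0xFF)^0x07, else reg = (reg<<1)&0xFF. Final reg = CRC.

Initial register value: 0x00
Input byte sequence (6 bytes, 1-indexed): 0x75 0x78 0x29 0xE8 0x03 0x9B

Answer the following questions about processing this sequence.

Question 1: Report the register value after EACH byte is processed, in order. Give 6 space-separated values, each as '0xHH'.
0x4C 0x8C 0x72 0xCF 0x6A 0xD9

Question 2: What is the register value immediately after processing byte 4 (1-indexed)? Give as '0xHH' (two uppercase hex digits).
Answer: 0xCF

Derivation:
After byte 1 (0x75): reg=0x4C
After byte 2 (0x78): reg=0x8C
After byte 3 (0x29): reg=0x72
After byte 4 (0xE8): reg=0xCF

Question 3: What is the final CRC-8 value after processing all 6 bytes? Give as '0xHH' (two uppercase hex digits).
Answer: 0xD9

Derivation:
After byte 1 (0x75): reg=0x4C
After byte 2 (0x78): reg=0x8C
After byte 3 (0x29): reg=0x72
After byte 4 (0xE8): reg=0xCF
After byte 5 (0x03): reg=0x6A
After byte 6 (0x9B): reg=0xD9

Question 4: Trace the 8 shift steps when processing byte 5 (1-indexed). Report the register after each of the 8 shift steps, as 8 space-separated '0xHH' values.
Answer: 0x9F 0x39 0x72 0xE4 0xCF 0x99 0x35 0x6A

Derivation:
After byte 1 (0x75): reg=0x4C
After byte 2 (0x78): reg=0x8C
After byte 3 (0x29): reg=0x72
After byte 4 (0xE8): reg=0xCF
Register before byte 5: 0xCF
After XOR with byte 0x03: 0xCC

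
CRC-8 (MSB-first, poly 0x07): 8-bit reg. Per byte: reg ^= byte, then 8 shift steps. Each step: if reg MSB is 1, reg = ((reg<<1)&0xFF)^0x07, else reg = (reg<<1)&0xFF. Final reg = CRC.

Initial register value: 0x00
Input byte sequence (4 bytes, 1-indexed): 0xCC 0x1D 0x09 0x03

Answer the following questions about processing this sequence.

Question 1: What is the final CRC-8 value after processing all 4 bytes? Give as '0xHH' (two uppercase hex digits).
After byte 1 (0xCC): reg=0x6A
After byte 2 (0x1D): reg=0x42
After byte 3 (0x09): reg=0xF6
After byte 4 (0x03): reg=0xC5

Answer: 0xC5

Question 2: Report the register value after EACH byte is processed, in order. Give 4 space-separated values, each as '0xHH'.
0x6A 0x42 0xF6 0xC5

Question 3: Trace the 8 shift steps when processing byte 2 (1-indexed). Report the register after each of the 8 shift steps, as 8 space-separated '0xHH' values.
After byte 1 (0xCC): reg=0x6A
Register before byte 2: 0x6A
After XOR with byte 0x1D: 0x77

Answer: 0xEE 0xDB 0xB1 0x65 0xCA 0x93 0x21 0x42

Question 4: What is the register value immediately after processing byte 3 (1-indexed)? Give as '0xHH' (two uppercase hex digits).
Answer: 0xF6

Derivation:
After byte 1 (0xCC): reg=0x6A
After byte 2 (0x1D): reg=0x42
After byte 3 (0x09): reg=0xF6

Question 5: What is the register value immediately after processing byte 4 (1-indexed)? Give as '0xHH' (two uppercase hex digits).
Answer: 0xC5

Derivation:
After byte 1 (0xCC): reg=0x6A
After byte 2 (0x1D): reg=0x42
After byte 3 (0x09): reg=0xF6
After byte 4 (0x03): reg=0xC5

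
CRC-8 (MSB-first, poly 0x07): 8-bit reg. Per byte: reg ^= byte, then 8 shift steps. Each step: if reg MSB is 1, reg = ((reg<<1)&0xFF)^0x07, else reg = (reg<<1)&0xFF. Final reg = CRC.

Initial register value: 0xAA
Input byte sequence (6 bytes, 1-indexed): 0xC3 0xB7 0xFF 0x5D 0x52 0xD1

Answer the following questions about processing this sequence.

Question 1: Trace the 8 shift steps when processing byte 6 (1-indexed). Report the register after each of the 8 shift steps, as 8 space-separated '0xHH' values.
After byte 1 (0xC3): reg=0x18
After byte 2 (0xB7): reg=0x44
After byte 3 (0xFF): reg=0x28
After byte 4 (0x5D): reg=0x4C
After byte 5 (0x52): reg=0x5A
Register before byte 6: 0x5A
After XOR with byte 0xD1: 0x8B

Answer: 0x11 0x22 0x44 0x88 0x17 0x2E 0x5C 0xB8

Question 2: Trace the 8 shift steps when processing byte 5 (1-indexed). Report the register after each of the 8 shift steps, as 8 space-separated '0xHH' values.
Answer: 0x3C 0x78 0xF0 0xE7 0xC9 0x95 0x2D 0x5A

Derivation:
After byte 1 (0xC3): reg=0x18
After byte 2 (0xB7): reg=0x44
After byte 3 (0xFF): reg=0x28
After byte 4 (0x5D): reg=0x4C
Register before byte 5: 0x4C
After XOR with byte 0x52: 0x1E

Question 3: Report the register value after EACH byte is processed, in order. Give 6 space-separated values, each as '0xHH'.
0x18 0x44 0x28 0x4C 0x5A 0xB8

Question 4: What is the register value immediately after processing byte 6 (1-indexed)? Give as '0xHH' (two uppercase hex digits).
After byte 1 (0xC3): reg=0x18
After byte 2 (0xB7): reg=0x44
After byte 3 (0xFF): reg=0x28
After byte 4 (0x5D): reg=0x4C
After byte 5 (0x52): reg=0x5A
After byte 6 (0xD1): reg=0xB8

Answer: 0xB8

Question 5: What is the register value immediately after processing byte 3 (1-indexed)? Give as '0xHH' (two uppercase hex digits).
After byte 1 (0xC3): reg=0x18
After byte 2 (0xB7): reg=0x44
After byte 3 (0xFF): reg=0x28

Answer: 0x28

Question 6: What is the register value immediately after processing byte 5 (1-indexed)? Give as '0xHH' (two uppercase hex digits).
After byte 1 (0xC3): reg=0x18
After byte 2 (0xB7): reg=0x44
After byte 3 (0xFF): reg=0x28
After byte 4 (0x5D): reg=0x4C
After byte 5 (0x52): reg=0x5A

Answer: 0x5A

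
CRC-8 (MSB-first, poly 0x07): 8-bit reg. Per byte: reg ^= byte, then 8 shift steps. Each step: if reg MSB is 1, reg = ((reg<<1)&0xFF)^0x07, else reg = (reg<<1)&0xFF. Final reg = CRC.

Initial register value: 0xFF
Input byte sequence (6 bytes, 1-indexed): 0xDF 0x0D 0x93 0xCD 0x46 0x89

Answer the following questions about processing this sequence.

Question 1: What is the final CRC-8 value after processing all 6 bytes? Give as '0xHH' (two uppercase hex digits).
Answer: 0x2C

Derivation:
After byte 1 (0xDF): reg=0xE0
After byte 2 (0x0D): reg=0x8D
After byte 3 (0x93): reg=0x5A
After byte 4 (0xCD): reg=0xEC
After byte 5 (0x46): reg=0x5F
After byte 6 (0x89): reg=0x2C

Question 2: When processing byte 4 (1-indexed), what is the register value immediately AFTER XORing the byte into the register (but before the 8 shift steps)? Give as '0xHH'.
Answer: 0x97

Derivation:
Register before byte 4: 0x5A
Byte 4: 0xCD
0x5A XOR 0xCD = 0x97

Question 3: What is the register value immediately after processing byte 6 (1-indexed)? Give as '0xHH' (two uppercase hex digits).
After byte 1 (0xDF): reg=0xE0
After byte 2 (0x0D): reg=0x8D
After byte 3 (0x93): reg=0x5A
After byte 4 (0xCD): reg=0xEC
After byte 5 (0x46): reg=0x5F
After byte 6 (0x89): reg=0x2C

Answer: 0x2C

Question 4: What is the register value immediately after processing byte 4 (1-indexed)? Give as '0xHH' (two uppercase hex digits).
Answer: 0xEC

Derivation:
After byte 1 (0xDF): reg=0xE0
After byte 2 (0x0D): reg=0x8D
After byte 3 (0x93): reg=0x5A
After byte 4 (0xCD): reg=0xEC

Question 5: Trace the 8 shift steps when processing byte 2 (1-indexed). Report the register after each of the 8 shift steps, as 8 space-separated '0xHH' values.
Answer: 0xDD 0xBD 0x7D 0xFA 0xF3 0xE1 0xC5 0x8D

Derivation:
After byte 1 (0xDF): reg=0xE0
Register before byte 2: 0xE0
After XOR with byte 0x0D: 0xED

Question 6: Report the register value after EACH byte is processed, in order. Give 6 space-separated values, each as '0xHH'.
0xE0 0x8D 0x5A 0xEC 0x5F 0x2C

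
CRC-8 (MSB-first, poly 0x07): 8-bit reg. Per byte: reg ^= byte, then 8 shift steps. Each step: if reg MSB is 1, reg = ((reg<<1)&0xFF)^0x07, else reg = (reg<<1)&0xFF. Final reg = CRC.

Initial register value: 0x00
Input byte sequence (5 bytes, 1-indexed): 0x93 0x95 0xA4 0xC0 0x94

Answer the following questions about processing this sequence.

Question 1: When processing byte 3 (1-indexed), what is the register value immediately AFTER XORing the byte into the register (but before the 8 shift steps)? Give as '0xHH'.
Answer: 0x98

Derivation:
Register before byte 3: 0x3C
Byte 3: 0xA4
0x3C XOR 0xA4 = 0x98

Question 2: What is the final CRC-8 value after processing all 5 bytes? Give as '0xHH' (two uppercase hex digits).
After byte 1 (0x93): reg=0xF0
After byte 2 (0x95): reg=0x3C
After byte 3 (0xA4): reg=0xC1
After byte 4 (0xC0): reg=0x07
After byte 5 (0x94): reg=0xF0

Answer: 0xF0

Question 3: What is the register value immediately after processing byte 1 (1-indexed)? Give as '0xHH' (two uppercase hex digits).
Answer: 0xF0

Derivation:
After byte 1 (0x93): reg=0xF0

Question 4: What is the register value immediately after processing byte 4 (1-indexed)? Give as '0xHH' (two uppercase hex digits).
After byte 1 (0x93): reg=0xF0
After byte 2 (0x95): reg=0x3C
After byte 3 (0xA4): reg=0xC1
After byte 4 (0xC0): reg=0x07

Answer: 0x07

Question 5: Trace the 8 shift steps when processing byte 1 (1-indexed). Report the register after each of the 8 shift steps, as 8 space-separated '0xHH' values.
Answer: 0x21 0x42 0x84 0x0F 0x1E 0x3C 0x78 0xF0

Derivation:
Register before byte 1: 0x00
After XOR with byte 0x93: 0x93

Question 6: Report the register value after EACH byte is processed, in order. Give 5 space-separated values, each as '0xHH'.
0xF0 0x3C 0xC1 0x07 0xF0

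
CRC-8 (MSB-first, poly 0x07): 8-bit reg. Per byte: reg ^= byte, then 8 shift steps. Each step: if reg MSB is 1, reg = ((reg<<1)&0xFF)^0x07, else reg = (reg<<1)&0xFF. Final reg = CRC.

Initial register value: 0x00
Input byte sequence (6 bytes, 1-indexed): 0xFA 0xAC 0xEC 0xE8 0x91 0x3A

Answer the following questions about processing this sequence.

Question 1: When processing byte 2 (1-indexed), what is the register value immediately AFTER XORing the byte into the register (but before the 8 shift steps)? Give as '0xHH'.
Answer: 0x44

Derivation:
Register before byte 2: 0xE8
Byte 2: 0xAC
0xE8 XOR 0xAC = 0x44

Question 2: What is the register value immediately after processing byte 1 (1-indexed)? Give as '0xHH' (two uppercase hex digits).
Answer: 0xE8

Derivation:
After byte 1 (0xFA): reg=0xE8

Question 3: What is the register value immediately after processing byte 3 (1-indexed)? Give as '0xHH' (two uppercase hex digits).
After byte 1 (0xFA): reg=0xE8
After byte 2 (0xAC): reg=0xDB
After byte 3 (0xEC): reg=0x85

Answer: 0x85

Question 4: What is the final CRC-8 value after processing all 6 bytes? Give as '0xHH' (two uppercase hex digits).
After byte 1 (0xFA): reg=0xE8
After byte 2 (0xAC): reg=0xDB
After byte 3 (0xEC): reg=0x85
After byte 4 (0xE8): reg=0x04
After byte 5 (0x91): reg=0xE2
After byte 6 (0x3A): reg=0x06

Answer: 0x06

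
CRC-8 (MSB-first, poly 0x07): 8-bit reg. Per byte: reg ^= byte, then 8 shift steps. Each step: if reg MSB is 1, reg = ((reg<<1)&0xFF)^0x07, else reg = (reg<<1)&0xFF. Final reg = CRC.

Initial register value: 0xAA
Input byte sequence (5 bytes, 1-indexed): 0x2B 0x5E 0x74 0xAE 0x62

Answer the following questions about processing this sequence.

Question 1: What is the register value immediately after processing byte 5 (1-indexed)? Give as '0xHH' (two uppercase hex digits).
Answer: 0xE6

Derivation:
After byte 1 (0x2B): reg=0x8E
After byte 2 (0x5E): reg=0x3E
After byte 3 (0x74): reg=0xF1
After byte 4 (0xAE): reg=0x9A
After byte 5 (0x62): reg=0xE6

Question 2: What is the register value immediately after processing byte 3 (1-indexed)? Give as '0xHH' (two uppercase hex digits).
After byte 1 (0x2B): reg=0x8E
After byte 2 (0x5E): reg=0x3E
After byte 3 (0x74): reg=0xF1

Answer: 0xF1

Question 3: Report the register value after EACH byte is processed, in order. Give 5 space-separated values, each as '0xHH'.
0x8E 0x3E 0xF1 0x9A 0xE6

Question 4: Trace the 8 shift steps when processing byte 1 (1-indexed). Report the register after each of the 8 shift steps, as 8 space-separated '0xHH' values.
Answer: 0x05 0x0A 0x14 0x28 0x50 0xA0 0x47 0x8E

Derivation:
Register before byte 1: 0xAA
After XOR with byte 0x2B: 0x81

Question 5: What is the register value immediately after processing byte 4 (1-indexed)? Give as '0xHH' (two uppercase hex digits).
Answer: 0x9A

Derivation:
After byte 1 (0x2B): reg=0x8E
After byte 2 (0x5E): reg=0x3E
After byte 3 (0x74): reg=0xF1
After byte 4 (0xAE): reg=0x9A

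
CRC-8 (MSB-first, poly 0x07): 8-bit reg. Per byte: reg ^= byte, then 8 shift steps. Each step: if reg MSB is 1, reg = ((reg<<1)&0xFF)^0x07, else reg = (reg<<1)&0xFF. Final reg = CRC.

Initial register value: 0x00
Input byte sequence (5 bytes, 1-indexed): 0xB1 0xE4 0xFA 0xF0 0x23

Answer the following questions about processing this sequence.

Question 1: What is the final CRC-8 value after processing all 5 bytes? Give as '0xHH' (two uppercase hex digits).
Answer: 0x89

Derivation:
After byte 1 (0xB1): reg=0x1E
After byte 2 (0xE4): reg=0xE8
After byte 3 (0xFA): reg=0x7E
After byte 4 (0xF0): reg=0xA3
After byte 5 (0x23): reg=0x89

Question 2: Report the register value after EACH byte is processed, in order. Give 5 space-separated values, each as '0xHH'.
0x1E 0xE8 0x7E 0xA3 0x89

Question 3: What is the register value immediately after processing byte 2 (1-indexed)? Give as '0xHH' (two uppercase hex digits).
After byte 1 (0xB1): reg=0x1E
After byte 2 (0xE4): reg=0xE8

Answer: 0xE8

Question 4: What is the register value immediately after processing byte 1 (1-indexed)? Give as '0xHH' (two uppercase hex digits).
After byte 1 (0xB1): reg=0x1E

Answer: 0x1E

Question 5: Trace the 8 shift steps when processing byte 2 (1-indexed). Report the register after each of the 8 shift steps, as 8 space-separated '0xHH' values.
After byte 1 (0xB1): reg=0x1E
Register before byte 2: 0x1E
After XOR with byte 0xE4: 0xFA

Answer: 0xF3 0xE1 0xC5 0x8D 0x1D 0x3A 0x74 0xE8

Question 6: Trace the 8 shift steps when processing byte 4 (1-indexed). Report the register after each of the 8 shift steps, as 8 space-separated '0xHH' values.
After byte 1 (0xB1): reg=0x1E
After byte 2 (0xE4): reg=0xE8
After byte 3 (0xFA): reg=0x7E
Register before byte 4: 0x7E
After XOR with byte 0xF0: 0x8E

Answer: 0x1B 0x36 0x6C 0xD8 0xB7 0x69 0xD2 0xA3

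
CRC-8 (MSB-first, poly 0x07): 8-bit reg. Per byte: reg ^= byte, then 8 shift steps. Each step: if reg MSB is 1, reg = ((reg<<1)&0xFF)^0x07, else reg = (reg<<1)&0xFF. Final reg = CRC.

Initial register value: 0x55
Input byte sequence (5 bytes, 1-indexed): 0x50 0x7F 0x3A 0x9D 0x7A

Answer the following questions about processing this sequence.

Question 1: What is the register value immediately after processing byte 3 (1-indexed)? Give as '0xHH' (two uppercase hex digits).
After byte 1 (0x50): reg=0x1B
After byte 2 (0x7F): reg=0x3B
After byte 3 (0x3A): reg=0x07

Answer: 0x07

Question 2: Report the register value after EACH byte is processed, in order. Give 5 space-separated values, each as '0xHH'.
0x1B 0x3B 0x07 0xCF 0x02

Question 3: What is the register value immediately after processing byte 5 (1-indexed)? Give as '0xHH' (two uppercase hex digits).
Answer: 0x02

Derivation:
After byte 1 (0x50): reg=0x1B
After byte 2 (0x7F): reg=0x3B
After byte 3 (0x3A): reg=0x07
After byte 4 (0x9D): reg=0xCF
After byte 5 (0x7A): reg=0x02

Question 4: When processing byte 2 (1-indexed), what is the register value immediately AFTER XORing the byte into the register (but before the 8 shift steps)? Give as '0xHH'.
Register before byte 2: 0x1B
Byte 2: 0x7F
0x1B XOR 0x7F = 0x64

Answer: 0x64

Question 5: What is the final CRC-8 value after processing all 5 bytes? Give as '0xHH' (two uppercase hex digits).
Answer: 0x02

Derivation:
After byte 1 (0x50): reg=0x1B
After byte 2 (0x7F): reg=0x3B
After byte 3 (0x3A): reg=0x07
After byte 4 (0x9D): reg=0xCF
After byte 5 (0x7A): reg=0x02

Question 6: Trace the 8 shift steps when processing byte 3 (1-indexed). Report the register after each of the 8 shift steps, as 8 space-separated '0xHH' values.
Answer: 0x02 0x04 0x08 0x10 0x20 0x40 0x80 0x07

Derivation:
After byte 1 (0x50): reg=0x1B
After byte 2 (0x7F): reg=0x3B
Register before byte 3: 0x3B
After XOR with byte 0x3A: 0x01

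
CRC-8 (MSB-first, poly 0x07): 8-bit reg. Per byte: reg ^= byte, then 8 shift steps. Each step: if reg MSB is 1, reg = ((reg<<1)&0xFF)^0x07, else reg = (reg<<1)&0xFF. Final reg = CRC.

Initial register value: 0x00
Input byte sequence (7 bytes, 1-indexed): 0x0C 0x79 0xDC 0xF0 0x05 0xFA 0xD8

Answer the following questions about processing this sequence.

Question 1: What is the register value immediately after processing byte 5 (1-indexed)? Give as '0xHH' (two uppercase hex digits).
Answer: 0xD8

Derivation:
After byte 1 (0x0C): reg=0x24
After byte 2 (0x79): reg=0x94
After byte 3 (0xDC): reg=0xFF
After byte 4 (0xF0): reg=0x2D
After byte 5 (0x05): reg=0xD8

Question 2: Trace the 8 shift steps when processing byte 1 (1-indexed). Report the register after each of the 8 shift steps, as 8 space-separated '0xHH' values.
Answer: 0x18 0x30 0x60 0xC0 0x87 0x09 0x12 0x24

Derivation:
Register before byte 1: 0x00
After XOR with byte 0x0C: 0x0C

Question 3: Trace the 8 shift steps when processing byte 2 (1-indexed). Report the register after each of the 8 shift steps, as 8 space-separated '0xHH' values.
Answer: 0xBA 0x73 0xE6 0xCB 0x91 0x25 0x4A 0x94

Derivation:
After byte 1 (0x0C): reg=0x24
Register before byte 2: 0x24
After XOR with byte 0x79: 0x5D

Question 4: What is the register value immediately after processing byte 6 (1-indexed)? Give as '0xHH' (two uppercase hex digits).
After byte 1 (0x0C): reg=0x24
After byte 2 (0x79): reg=0x94
After byte 3 (0xDC): reg=0xFF
After byte 4 (0xF0): reg=0x2D
After byte 5 (0x05): reg=0xD8
After byte 6 (0xFA): reg=0xEE

Answer: 0xEE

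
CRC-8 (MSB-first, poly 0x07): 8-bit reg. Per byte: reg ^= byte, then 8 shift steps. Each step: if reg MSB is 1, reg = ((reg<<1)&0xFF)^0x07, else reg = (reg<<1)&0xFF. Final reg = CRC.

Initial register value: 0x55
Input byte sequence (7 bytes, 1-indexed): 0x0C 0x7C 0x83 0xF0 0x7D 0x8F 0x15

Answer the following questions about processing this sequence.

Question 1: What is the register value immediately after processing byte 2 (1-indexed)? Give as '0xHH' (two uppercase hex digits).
Answer: 0xC2

Derivation:
After byte 1 (0x0C): reg=0x88
After byte 2 (0x7C): reg=0xC2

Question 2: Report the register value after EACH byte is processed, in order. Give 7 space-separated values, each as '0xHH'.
0x88 0xC2 0xC0 0x90 0x8D 0x0E 0x41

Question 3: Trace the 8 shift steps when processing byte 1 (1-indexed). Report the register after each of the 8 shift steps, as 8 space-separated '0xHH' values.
Register before byte 1: 0x55
After XOR with byte 0x0C: 0x59

Answer: 0xB2 0x63 0xC6 0x8B 0x11 0x22 0x44 0x88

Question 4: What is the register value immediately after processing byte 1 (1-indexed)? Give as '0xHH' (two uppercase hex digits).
After byte 1 (0x0C): reg=0x88

Answer: 0x88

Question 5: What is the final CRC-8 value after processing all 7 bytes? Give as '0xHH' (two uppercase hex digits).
After byte 1 (0x0C): reg=0x88
After byte 2 (0x7C): reg=0xC2
After byte 3 (0x83): reg=0xC0
After byte 4 (0xF0): reg=0x90
After byte 5 (0x7D): reg=0x8D
After byte 6 (0x8F): reg=0x0E
After byte 7 (0x15): reg=0x41

Answer: 0x41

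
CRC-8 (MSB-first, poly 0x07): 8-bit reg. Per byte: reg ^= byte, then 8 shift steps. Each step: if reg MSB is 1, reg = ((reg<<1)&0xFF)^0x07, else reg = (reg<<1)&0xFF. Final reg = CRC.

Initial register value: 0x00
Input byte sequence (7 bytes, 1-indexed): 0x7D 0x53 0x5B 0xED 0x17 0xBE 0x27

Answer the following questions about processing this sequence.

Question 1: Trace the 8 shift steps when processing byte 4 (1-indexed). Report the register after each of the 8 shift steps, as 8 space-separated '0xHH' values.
After byte 1 (0x7D): reg=0x74
After byte 2 (0x53): reg=0xF5
After byte 3 (0x5B): reg=0x43
Register before byte 4: 0x43
After XOR with byte 0xED: 0xAE

Answer: 0x5B 0xB6 0x6B 0xD6 0xAB 0x51 0xA2 0x43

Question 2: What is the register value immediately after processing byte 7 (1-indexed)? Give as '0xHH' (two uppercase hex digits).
Answer: 0xE3

Derivation:
After byte 1 (0x7D): reg=0x74
After byte 2 (0x53): reg=0xF5
After byte 3 (0x5B): reg=0x43
After byte 4 (0xED): reg=0x43
After byte 5 (0x17): reg=0xAB
After byte 6 (0xBE): reg=0x6B
After byte 7 (0x27): reg=0xE3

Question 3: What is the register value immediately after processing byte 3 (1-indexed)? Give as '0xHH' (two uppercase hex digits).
After byte 1 (0x7D): reg=0x74
After byte 2 (0x53): reg=0xF5
After byte 3 (0x5B): reg=0x43

Answer: 0x43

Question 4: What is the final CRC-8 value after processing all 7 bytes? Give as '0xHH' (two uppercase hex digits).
After byte 1 (0x7D): reg=0x74
After byte 2 (0x53): reg=0xF5
After byte 3 (0x5B): reg=0x43
After byte 4 (0xED): reg=0x43
After byte 5 (0x17): reg=0xAB
After byte 6 (0xBE): reg=0x6B
After byte 7 (0x27): reg=0xE3

Answer: 0xE3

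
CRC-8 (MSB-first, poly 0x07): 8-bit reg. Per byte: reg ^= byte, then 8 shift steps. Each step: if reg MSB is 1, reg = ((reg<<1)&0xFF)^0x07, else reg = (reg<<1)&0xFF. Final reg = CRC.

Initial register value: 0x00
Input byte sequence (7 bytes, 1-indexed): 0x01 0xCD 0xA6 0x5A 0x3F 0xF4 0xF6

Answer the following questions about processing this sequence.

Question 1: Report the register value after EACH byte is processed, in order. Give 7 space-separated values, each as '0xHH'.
0x07 0x78 0x14 0xED 0x30 0x52 0x75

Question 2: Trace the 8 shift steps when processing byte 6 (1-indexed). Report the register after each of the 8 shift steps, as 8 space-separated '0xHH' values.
After byte 1 (0x01): reg=0x07
After byte 2 (0xCD): reg=0x78
After byte 3 (0xA6): reg=0x14
After byte 4 (0x5A): reg=0xED
After byte 5 (0x3F): reg=0x30
Register before byte 6: 0x30
After XOR with byte 0xF4: 0xC4

Answer: 0x8F 0x19 0x32 0x64 0xC8 0x97 0x29 0x52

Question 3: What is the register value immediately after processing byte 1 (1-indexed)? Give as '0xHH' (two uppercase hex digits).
After byte 1 (0x01): reg=0x07

Answer: 0x07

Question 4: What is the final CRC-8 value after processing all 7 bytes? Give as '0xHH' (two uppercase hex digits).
Answer: 0x75

Derivation:
After byte 1 (0x01): reg=0x07
After byte 2 (0xCD): reg=0x78
After byte 3 (0xA6): reg=0x14
After byte 4 (0x5A): reg=0xED
After byte 5 (0x3F): reg=0x30
After byte 6 (0xF4): reg=0x52
After byte 7 (0xF6): reg=0x75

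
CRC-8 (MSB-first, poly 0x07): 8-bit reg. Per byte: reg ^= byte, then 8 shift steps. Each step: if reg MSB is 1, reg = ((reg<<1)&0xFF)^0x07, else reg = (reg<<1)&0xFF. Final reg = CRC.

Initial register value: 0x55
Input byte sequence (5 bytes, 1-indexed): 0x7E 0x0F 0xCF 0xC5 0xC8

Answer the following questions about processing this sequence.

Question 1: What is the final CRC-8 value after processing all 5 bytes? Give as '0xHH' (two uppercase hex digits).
After byte 1 (0x7E): reg=0xD1
After byte 2 (0x0F): reg=0x14
After byte 3 (0xCF): reg=0x0F
After byte 4 (0xC5): reg=0x78
After byte 5 (0xC8): reg=0x19

Answer: 0x19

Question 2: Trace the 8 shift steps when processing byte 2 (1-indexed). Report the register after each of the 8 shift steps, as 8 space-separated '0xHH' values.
Answer: 0xBB 0x71 0xE2 0xC3 0x81 0x05 0x0A 0x14

Derivation:
After byte 1 (0x7E): reg=0xD1
Register before byte 2: 0xD1
After XOR with byte 0x0F: 0xDE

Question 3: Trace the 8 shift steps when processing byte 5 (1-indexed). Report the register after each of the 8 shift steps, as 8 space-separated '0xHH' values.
After byte 1 (0x7E): reg=0xD1
After byte 2 (0x0F): reg=0x14
After byte 3 (0xCF): reg=0x0F
After byte 4 (0xC5): reg=0x78
Register before byte 5: 0x78
After XOR with byte 0xC8: 0xB0

Answer: 0x67 0xCE 0x9B 0x31 0x62 0xC4 0x8F 0x19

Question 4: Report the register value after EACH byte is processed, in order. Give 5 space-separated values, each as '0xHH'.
0xD1 0x14 0x0F 0x78 0x19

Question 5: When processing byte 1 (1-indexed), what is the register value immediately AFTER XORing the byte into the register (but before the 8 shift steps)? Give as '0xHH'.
Register before byte 1: 0x55
Byte 1: 0x7E
0x55 XOR 0x7E = 0x2B

Answer: 0x2B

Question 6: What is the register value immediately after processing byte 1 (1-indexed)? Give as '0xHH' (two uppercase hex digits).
After byte 1 (0x7E): reg=0xD1

Answer: 0xD1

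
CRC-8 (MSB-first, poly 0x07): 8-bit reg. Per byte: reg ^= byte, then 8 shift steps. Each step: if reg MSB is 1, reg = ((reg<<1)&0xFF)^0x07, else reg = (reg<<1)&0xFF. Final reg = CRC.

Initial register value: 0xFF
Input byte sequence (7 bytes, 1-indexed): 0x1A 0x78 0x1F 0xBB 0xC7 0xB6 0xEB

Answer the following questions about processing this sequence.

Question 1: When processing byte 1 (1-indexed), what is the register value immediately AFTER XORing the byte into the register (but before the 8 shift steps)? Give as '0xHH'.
Answer: 0xE5

Derivation:
Register before byte 1: 0xFF
Byte 1: 0x1A
0xFF XOR 0x1A = 0xE5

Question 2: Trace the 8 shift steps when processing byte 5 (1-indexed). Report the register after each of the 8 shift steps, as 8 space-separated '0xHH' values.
Answer: 0xCE 0x9B 0x31 0x62 0xC4 0x8F 0x19 0x32

Derivation:
After byte 1 (0x1A): reg=0xB5
After byte 2 (0x78): reg=0x6D
After byte 3 (0x1F): reg=0x59
After byte 4 (0xBB): reg=0xA0
Register before byte 5: 0xA0
After XOR with byte 0xC7: 0x67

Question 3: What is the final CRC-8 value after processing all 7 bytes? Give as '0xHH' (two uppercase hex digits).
After byte 1 (0x1A): reg=0xB5
After byte 2 (0x78): reg=0x6D
After byte 3 (0x1F): reg=0x59
After byte 4 (0xBB): reg=0xA0
After byte 5 (0xC7): reg=0x32
After byte 6 (0xB6): reg=0x95
After byte 7 (0xEB): reg=0x7D

Answer: 0x7D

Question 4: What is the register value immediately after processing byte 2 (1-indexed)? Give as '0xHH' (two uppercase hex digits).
Answer: 0x6D

Derivation:
After byte 1 (0x1A): reg=0xB5
After byte 2 (0x78): reg=0x6D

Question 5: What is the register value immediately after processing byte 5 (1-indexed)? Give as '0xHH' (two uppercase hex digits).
After byte 1 (0x1A): reg=0xB5
After byte 2 (0x78): reg=0x6D
After byte 3 (0x1F): reg=0x59
After byte 4 (0xBB): reg=0xA0
After byte 5 (0xC7): reg=0x32

Answer: 0x32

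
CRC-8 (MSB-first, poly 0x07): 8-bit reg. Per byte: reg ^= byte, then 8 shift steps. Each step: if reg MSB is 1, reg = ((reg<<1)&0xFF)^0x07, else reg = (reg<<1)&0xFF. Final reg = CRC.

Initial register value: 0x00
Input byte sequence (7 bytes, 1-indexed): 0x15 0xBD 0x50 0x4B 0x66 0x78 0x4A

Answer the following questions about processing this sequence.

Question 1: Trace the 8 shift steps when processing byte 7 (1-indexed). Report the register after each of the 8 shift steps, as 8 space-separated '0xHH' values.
After byte 1 (0x15): reg=0x6B
After byte 2 (0xBD): reg=0x2C
After byte 3 (0x50): reg=0x73
After byte 4 (0x4B): reg=0xA8
After byte 5 (0x66): reg=0x64
After byte 6 (0x78): reg=0x54
Register before byte 7: 0x54
After XOR with byte 0x4A: 0x1E

Answer: 0x3C 0x78 0xF0 0xE7 0xC9 0x95 0x2D 0x5A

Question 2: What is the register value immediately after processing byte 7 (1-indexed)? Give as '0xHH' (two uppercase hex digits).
After byte 1 (0x15): reg=0x6B
After byte 2 (0xBD): reg=0x2C
After byte 3 (0x50): reg=0x73
After byte 4 (0x4B): reg=0xA8
After byte 5 (0x66): reg=0x64
After byte 6 (0x78): reg=0x54
After byte 7 (0x4A): reg=0x5A

Answer: 0x5A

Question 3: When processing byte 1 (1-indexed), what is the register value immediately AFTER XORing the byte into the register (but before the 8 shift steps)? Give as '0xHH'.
Register before byte 1: 0x00
Byte 1: 0x15
0x00 XOR 0x15 = 0x15

Answer: 0x15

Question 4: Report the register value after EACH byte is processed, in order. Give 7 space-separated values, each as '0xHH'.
0x6B 0x2C 0x73 0xA8 0x64 0x54 0x5A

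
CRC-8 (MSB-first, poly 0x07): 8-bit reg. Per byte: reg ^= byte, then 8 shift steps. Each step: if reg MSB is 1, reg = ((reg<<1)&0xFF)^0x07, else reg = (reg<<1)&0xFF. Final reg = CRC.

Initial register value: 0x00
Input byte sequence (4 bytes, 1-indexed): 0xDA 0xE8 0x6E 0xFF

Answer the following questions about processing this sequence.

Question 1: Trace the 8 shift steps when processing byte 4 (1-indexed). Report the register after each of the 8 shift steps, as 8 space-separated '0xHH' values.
Answer: 0x65 0xCA 0x93 0x21 0x42 0x84 0x0F 0x1E

Derivation:
After byte 1 (0xDA): reg=0x08
After byte 2 (0xE8): reg=0xAE
After byte 3 (0x6E): reg=0x4E
Register before byte 4: 0x4E
After XOR with byte 0xFF: 0xB1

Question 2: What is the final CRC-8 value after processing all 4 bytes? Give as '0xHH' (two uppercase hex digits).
After byte 1 (0xDA): reg=0x08
After byte 2 (0xE8): reg=0xAE
After byte 3 (0x6E): reg=0x4E
After byte 4 (0xFF): reg=0x1E

Answer: 0x1E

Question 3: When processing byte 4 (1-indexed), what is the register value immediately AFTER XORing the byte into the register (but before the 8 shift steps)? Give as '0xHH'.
Answer: 0xB1

Derivation:
Register before byte 4: 0x4E
Byte 4: 0xFF
0x4E XOR 0xFF = 0xB1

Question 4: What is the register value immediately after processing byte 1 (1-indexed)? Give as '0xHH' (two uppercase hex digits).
After byte 1 (0xDA): reg=0x08

Answer: 0x08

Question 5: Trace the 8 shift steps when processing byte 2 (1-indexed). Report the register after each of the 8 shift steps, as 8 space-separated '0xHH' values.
After byte 1 (0xDA): reg=0x08
Register before byte 2: 0x08
After XOR with byte 0xE8: 0xE0

Answer: 0xC7 0x89 0x15 0x2A 0x54 0xA8 0x57 0xAE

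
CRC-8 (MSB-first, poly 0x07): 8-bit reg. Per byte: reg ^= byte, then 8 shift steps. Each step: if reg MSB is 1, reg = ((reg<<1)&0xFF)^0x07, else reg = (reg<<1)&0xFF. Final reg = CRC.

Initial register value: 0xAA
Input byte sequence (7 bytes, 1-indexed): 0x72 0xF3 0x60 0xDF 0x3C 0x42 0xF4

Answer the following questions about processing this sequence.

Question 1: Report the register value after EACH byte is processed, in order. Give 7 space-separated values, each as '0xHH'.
0x06 0xC5 0x72 0x4A 0x45 0x15 0xA9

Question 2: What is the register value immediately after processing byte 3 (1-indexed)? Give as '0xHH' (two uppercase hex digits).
After byte 1 (0x72): reg=0x06
After byte 2 (0xF3): reg=0xC5
After byte 3 (0x60): reg=0x72

Answer: 0x72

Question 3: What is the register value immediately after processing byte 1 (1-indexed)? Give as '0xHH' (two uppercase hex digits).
After byte 1 (0x72): reg=0x06

Answer: 0x06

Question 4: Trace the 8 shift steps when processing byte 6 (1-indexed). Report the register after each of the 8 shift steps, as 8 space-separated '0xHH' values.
After byte 1 (0x72): reg=0x06
After byte 2 (0xF3): reg=0xC5
After byte 3 (0x60): reg=0x72
After byte 4 (0xDF): reg=0x4A
After byte 5 (0x3C): reg=0x45
Register before byte 6: 0x45
After XOR with byte 0x42: 0x07

Answer: 0x0E 0x1C 0x38 0x70 0xE0 0xC7 0x89 0x15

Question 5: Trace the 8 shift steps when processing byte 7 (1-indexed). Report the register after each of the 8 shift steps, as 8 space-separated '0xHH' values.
Answer: 0xC5 0x8D 0x1D 0x3A 0x74 0xE8 0xD7 0xA9

Derivation:
After byte 1 (0x72): reg=0x06
After byte 2 (0xF3): reg=0xC5
After byte 3 (0x60): reg=0x72
After byte 4 (0xDF): reg=0x4A
After byte 5 (0x3C): reg=0x45
After byte 6 (0x42): reg=0x15
Register before byte 7: 0x15
After XOR with byte 0xF4: 0xE1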